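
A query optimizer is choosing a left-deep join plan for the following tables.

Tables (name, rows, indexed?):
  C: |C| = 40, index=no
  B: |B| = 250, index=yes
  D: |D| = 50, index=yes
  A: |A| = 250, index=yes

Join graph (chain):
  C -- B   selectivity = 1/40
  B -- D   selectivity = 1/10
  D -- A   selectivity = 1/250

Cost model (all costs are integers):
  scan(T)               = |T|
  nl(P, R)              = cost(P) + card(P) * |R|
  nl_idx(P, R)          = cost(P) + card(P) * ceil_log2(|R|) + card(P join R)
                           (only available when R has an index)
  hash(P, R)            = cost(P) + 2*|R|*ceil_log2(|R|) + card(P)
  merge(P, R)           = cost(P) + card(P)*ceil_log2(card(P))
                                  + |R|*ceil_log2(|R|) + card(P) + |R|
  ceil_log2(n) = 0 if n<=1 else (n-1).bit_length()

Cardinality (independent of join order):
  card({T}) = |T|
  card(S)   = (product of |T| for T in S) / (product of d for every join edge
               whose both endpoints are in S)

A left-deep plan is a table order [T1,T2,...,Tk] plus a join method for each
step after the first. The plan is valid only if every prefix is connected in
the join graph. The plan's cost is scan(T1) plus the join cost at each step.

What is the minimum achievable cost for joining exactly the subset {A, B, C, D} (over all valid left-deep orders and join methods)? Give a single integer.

3880

Selinger DP over subsets of {A,B,C,D}:
  {C}: scan cost=40, card=40
  {B}: scan cost=250, card=250
  {D}: scan cost=50, card=50
  {A}: scan cost=250, card=250
  {BC}: card=250; try (B,nl_idx)→610, (C,hash)→980, (B,merge)→2570, (C,merge)→2780, (B,hash)→4080, (B,nl)→10040 …(+1); best=610 via (B,nl_idx)
  {BD}: card=1250; try (D,hash)→1100, (B,nl_idx)→1700, (B,merge)→2650, (D,merge)→2850, (D,nl_idx)→3000, (B,hash)→4100 …(+2); best=1100 via (D,hash)
  {AD}: card=50; try (A,nl_idx)→500, (D,hash)→1100, (D,nl_idx)→1800, (A,merge)→2650, (D,merge)→2850, (A,hash)→4100 …(+2); best=500 via (A,nl_idx)
  {BCD}: card=1250; try (D,hash)→1460, (C,hash)→2830, (D,merge)→3210, (D,nl_idx)→3360, (D,nl)→13110, (C,merge)→16380 …(+1); best=1460 via (D,hash)
  {ABD}: card=1250; try (B,nl_idx)→2150, (B,merge)→3100, (B,hash)→4550, (A,hash)→6350, (A,nl_idx)→12350, (B,nl)→13000 …(+2); best=2150 via (B,nl_idx)
  {ABCD}: card=1250; try (C,hash)→3880, (A,hash)→6710, (A,nl_idx)→12710, (C,merge)→17430, (A,merge)→18710, (C,nl)→52150 …(+1); best=3880 via (C,hash)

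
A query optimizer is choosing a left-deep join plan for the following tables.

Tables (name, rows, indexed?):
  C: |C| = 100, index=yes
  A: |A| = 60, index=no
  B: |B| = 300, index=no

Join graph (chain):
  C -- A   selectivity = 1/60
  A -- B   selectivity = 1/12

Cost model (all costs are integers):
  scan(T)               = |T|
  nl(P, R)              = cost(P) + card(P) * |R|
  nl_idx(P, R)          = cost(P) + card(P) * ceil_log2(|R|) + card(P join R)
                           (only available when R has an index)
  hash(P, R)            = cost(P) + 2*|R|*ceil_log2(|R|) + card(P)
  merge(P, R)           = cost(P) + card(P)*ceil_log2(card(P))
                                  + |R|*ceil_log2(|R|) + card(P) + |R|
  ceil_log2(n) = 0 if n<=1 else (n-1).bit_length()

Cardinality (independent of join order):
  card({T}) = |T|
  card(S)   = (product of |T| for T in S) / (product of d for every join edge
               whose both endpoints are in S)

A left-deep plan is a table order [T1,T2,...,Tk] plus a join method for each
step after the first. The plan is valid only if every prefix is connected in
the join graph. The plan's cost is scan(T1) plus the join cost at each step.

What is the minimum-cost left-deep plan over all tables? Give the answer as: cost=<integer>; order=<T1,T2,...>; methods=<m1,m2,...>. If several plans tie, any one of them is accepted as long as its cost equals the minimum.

Selinger DP (subsets sized 1..n):
  {C}: scan cost=100, card=100
  {A}: scan cost=60, card=60
  {B}: scan cost=300, card=300
  {AC}: card=100; try (C,nl_idx)→580, (A,hash)→920, (C,merge)→1280, (A,merge)→1320, (C,hash)→1520, (C,nl)→6060 …(+1); best=580 via (C,nl_idx)
  {AB}: card=1500; try (A,hash)→1320, (B,merge)→3480, (A,merge)→3720, (B,hash)→5520, (B,nl)→18060, (A,nl)→18300; best=1320 via (A,hash)
  {ABC}: card=2500; try (C,hash)→4220, (B,merge)→4380, (B,hash)→6080, (C,nl_idx)→14320, (C,merge)→20120, (B,nl)→30580 …(+1); best=4220 via (C,hash)

cost=4220; order=B,A,C; methods=hash,hash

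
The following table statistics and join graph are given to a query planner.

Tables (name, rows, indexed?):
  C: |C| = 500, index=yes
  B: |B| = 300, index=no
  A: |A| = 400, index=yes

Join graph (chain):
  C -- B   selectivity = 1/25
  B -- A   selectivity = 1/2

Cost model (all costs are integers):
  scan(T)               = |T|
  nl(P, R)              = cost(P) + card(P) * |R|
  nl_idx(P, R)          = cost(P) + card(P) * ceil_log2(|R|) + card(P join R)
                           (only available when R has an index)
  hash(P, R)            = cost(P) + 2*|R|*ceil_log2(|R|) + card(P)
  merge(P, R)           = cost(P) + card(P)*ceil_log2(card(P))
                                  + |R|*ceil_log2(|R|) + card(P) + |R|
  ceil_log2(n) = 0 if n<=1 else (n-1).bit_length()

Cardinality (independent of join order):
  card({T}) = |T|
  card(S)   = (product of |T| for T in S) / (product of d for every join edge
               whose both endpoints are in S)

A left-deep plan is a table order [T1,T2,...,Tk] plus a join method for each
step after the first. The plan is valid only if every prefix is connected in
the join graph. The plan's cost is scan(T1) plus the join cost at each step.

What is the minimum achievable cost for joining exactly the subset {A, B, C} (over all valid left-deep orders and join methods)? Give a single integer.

Selinger DP over subsets of {A,B,C}:
  {C}: scan cost=500, card=500
  {B}: scan cost=300, card=300
  {A}: scan cost=400, card=400
  {BC}: card=6000; try (B,hash)→6400, (C,merge)→8300, (B,merge)→8500, (C,nl_idx)→9000, (C,hash)→9600, (C,nl)→150300 …(+1); best=6400 via (B,hash)
  {AB}: card=60000; try (B,hash)→6200, (A,merge)→7300, (B,merge)→7400, (A,hash)→7800, (A,nl_idx)→63000, (A,nl)→120300 …(+1); best=6200 via (B,hash)
  {ABC}: card=1200000; try (A,hash)→19600, (C,hash)→75200, (A,merge)→94400, (C,merge)→1031200, (A,nl_idx)→1260400, (C,nl_idx)→1746200 …(+2); best=19600 via (A,hash)

19600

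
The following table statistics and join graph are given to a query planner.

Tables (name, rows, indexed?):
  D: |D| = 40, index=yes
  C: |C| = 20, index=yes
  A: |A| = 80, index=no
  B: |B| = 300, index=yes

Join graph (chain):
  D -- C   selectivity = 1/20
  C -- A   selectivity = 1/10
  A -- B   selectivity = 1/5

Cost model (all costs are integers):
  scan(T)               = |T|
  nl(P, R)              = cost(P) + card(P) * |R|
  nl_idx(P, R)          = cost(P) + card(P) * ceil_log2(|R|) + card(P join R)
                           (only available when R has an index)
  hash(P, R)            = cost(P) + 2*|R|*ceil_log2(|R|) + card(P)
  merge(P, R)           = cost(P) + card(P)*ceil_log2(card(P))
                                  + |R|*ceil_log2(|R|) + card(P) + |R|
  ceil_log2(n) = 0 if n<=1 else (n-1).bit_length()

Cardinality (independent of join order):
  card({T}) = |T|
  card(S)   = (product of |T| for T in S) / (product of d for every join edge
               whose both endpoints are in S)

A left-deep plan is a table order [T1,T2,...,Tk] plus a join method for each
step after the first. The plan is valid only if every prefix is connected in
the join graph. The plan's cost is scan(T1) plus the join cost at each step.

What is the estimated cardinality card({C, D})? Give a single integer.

Tables in S: C(20), D(40)
Edges inside S: D-C(d=20)
numerator = 20 * 40 = 800
denominator = 20 = 20
card(S) = 800 / 20 = 40

40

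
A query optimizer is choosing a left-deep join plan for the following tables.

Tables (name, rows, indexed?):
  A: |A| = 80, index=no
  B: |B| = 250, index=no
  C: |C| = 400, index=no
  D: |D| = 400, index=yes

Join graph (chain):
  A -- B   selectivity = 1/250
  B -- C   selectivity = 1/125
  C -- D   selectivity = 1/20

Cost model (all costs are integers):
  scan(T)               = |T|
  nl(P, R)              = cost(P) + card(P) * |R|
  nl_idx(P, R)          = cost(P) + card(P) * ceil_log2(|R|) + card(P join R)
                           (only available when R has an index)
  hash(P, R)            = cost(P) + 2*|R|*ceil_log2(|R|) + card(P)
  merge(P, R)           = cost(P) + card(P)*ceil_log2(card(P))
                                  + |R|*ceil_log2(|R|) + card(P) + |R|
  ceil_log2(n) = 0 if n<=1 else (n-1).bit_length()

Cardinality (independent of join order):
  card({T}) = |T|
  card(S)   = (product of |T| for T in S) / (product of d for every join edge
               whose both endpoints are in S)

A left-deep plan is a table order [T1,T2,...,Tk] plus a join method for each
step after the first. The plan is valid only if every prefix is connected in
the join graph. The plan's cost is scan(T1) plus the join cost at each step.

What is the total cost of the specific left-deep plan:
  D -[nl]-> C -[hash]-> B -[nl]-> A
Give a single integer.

step 1: scan D: cost=400, card=400
step 2: join C via nl
    card(P join C) = 400*400/(20) = 8000
    cost = 400 + 400*400 = 160400
step 3: join B via hash
    card(P join B) = 8000*250/(125) = 16000
    cost = 160400 + 2*250*8 + 8000 = 172400
step 4: join A via nl
    card(P join A) = 16000*80/(250) = 5120
    cost = 172400 + 16000*80 = 1452400

1452400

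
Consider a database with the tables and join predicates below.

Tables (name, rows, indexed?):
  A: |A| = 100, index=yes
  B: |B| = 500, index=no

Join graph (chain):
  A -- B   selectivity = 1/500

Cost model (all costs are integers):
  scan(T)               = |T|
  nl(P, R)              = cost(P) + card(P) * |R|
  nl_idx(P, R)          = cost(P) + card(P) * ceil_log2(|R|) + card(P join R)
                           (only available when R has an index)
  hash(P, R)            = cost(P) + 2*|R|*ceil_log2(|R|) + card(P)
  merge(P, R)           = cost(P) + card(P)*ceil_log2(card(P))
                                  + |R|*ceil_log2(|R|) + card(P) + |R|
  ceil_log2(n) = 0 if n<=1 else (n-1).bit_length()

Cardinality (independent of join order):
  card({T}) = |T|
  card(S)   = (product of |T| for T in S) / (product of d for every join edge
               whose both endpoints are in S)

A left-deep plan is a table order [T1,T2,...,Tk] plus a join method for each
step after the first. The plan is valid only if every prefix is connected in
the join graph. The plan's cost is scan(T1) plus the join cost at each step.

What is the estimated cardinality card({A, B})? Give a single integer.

Tables in S: A(100), B(500)
Edges inside S: A-B(d=500)
numerator = 100 * 500 = 50000
denominator = 500 = 500
card(S) = 50000 / 500 = 100

100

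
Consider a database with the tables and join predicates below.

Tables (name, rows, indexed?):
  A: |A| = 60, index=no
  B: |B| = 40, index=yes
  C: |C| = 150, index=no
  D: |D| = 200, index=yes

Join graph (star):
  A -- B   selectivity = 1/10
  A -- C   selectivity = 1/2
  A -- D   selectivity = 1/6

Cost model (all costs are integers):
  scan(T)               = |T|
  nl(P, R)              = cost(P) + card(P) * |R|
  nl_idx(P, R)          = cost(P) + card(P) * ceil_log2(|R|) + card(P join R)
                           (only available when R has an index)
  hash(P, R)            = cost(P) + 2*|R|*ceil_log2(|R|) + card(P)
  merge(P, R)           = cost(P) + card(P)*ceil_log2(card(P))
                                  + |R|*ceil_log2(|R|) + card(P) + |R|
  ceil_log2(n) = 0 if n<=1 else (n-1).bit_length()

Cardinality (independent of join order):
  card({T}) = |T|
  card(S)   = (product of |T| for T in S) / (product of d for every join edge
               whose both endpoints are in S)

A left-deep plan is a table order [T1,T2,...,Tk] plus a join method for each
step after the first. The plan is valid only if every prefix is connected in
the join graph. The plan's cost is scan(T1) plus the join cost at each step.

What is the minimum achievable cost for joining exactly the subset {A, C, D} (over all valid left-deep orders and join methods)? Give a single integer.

5520

Selinger DP over subsets of {A,C,D}:
  {A}: scan cost=60, card=60
  {C}: scan cost=150, card=150
  {D}: scan cost=200, card=200
  {AC}: card=4500; try (A,hash)→1020, (C,merge)→1830, (A,merge)→1920, (C,hash)→2520, (C,nl)→9060, (A,nl)→9150; best=1020 via (A,hash)
  {AD}: card=2000; try (A,hash)→1120, (D,merge)→2280, (A,merge)→2420, (D,nl_idx)→2540, (D,hash)→3320, (D,nl)→12060 …(+1); best=1120 via (A,hash)
  {ACD}: card=150000; try (C,hash)→5520, (D,hash)→8720, (C,merge)→26470, (D,merge)→65820, (D,nl_idx)→187020, (C,nl)→301120 …(+1); best=5520 via (C,hash)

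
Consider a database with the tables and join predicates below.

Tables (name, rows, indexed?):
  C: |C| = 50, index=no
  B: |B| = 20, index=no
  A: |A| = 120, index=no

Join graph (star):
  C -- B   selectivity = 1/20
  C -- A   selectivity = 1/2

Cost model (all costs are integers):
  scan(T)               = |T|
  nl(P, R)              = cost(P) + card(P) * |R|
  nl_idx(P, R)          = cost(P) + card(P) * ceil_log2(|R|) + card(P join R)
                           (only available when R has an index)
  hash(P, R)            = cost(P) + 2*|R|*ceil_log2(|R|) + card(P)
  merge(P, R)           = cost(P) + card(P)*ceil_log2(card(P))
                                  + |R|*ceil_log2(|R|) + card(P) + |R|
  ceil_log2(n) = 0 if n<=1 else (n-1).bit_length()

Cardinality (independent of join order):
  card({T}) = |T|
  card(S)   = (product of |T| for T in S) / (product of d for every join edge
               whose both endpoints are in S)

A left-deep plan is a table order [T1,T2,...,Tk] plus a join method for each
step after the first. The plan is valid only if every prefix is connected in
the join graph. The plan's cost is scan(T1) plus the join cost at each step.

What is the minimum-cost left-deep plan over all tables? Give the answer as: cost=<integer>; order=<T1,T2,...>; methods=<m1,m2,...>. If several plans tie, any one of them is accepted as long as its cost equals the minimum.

cost=1610; order=C,B,A; methods=hash,merge

Selinger DP (subsets sized 1..n):
  {C}: scan cost=50, card=50
  {B}: scan cost=20, card=20
  {A}: scan cost=120, card=120
  {BC}: card=50; try (B,hash)→300, (C,merge)→490, (B,merge)→520, (C,hash)→640, (C,nl)→1020, (B,nl)→1050; best=300 via (B,hash)
  {AC}: card=3000; try (C,hash)→840, (A,merge)→1360, (C,merge)→1430, (A,hash)→1780, (A,nl)→6050, (C,nl)→6120; best=840 via (C,hash)
  {ABC}: card=3000; try (A,merge)→1610, (A,hash)→2030, (B,hash)→4040, (A,nl)→6300, (B,merge)→39960, (B,nl)→60840; best=1610 via (A,merge)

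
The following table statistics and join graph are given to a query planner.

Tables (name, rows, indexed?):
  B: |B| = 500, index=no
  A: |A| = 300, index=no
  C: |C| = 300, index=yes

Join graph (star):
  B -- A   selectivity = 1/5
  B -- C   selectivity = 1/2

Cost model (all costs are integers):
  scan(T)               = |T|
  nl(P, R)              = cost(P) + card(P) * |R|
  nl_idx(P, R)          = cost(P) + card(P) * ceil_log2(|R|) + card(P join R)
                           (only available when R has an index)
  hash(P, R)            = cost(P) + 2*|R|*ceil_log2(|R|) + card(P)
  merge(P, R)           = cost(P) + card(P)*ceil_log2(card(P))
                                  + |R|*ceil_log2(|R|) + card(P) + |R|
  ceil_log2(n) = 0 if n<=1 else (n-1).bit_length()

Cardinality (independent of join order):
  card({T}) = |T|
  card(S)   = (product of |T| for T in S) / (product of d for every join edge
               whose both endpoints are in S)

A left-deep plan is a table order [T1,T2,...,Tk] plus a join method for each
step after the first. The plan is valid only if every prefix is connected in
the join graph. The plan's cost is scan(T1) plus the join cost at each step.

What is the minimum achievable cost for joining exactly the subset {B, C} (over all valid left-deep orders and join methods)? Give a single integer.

6400

Selinger DP over subsets of {B,C}:
  {B}: scan cost=500, card=500
  {C}: scan cost=300, card=300
  {BC}: card=75000; try (C,hash)→6400, (B,merge)→8300, (C,merge)→8500, (B,hash)→9600, (C,nl_idx)→80000, (B,nl)→150300 …(+1); best=6400 via (C,hash)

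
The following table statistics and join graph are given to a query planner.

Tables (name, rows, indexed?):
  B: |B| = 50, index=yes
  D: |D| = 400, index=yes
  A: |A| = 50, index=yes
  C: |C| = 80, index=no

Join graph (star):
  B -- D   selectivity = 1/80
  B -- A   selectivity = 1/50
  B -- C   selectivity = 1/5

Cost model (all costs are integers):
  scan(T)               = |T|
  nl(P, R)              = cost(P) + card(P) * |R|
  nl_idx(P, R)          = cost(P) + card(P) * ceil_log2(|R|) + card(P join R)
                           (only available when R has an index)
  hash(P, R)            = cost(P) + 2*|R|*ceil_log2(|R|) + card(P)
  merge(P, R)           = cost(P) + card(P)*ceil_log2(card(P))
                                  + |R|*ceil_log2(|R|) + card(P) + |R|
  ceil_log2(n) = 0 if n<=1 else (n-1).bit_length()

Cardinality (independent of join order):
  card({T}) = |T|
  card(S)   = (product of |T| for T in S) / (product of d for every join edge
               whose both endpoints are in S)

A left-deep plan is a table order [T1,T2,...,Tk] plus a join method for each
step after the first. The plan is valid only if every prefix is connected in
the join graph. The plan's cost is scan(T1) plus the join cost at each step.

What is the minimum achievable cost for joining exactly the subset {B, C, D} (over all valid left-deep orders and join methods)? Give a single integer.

Selinger DP over subsets of {B,C,D}:
  {B}: scan cost=50, card=50
  {D}: scan cost=400, card=400
  {C}: scan cost=80, card=80
  {BD}: card=250; try (D,nl_idx)→750, (B,hash)→1400, (B,nl_idx)→3050, (D,merge)→4400, (B,merge)→4750, (D,hash)→7300 …(+2); best=750 via (D,nl_idx)
  {BC}: card=800; try (B,hash)→760, (C,merge)→1040, (B,merge)→1070, (C,hash)→1220, (B,nl_idx)→1360, (C,nl)→4050 …(+1); best=760 via (B,hash)
  {BCD}: card=4000; try (C,hash)→2120, (C,merge)→3640, (D,hash)→8760, (D,nl_idx)→11960, (D,merge)→13560, (C,nl)→20750 …(+1); best=2120 via (C,hash)

2120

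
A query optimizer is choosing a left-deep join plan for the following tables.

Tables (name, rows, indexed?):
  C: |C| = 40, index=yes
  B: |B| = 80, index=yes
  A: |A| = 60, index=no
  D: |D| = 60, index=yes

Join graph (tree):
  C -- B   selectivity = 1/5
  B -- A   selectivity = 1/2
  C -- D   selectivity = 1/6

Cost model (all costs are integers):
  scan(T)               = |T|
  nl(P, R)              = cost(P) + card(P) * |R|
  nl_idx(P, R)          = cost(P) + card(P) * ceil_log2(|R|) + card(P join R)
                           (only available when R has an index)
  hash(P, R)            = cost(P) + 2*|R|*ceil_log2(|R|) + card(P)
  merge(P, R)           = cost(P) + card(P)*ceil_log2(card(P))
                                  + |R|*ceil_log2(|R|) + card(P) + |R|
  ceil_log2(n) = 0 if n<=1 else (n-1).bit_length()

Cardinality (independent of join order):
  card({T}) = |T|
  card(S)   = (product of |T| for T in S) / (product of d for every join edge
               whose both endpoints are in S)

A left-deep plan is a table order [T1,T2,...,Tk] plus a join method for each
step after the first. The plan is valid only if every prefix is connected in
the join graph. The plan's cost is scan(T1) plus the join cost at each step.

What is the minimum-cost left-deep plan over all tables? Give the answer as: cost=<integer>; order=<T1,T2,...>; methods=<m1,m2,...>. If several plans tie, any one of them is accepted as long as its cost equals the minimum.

Selinger DP (subsets sized 1..n):
  {C}: scan cost=40, card=40
  {B}: scan cost=80, card=80
  {A}: scan cost=60, card=60
  {D}: scan cost=60, card=60
  {BC}: card=640; try (C,hash)→640, (B,merge)→960, (B,nl_idx)→960, (C,merge)→1000, (C,nl_idx)→1200, (B,hash)→1200 …(+2); best=640 via (C,hash)
  {CD}: card=400; try (C,hash)→600, (D,nl_idx)→680, (D,merge)→740, (C,merge)→760, (D,hash)→800, (C,nl_idx)→820 …(+2); best=600 via (C,hash)
  {AB}: card=2400; try (A,hash)→880, (B,merge)→1120, (A,merge)→1140, (B,hash)→1240, (B,nl_idx)→2880, (B,nl)→4860 …(+1); best=880 via (A,hash)
  {ABC}: card=19200; try (A,hash)→2000, (C,hash)→3760, (A,merge)→8100, (C,merge)→32360, (C,nl_idx)→34480, (A,nl)→39040 …(+1); best=2000 via (A,hash)
  {BCD}: card=6400; try (D,hash)→2000, (B,hash)→2120, (B,merge)→5240, (D,merge)→8100, (B,nl_idx)→9800, (D,nl_idx)→10880 …(+2); best=2000 via (D,hash)
  {ABCD}: card=192000; try (A,hash)→9120, (D,hash)→21920, (A,merge)→92020, (D,nl_idx)→309200, (D,merge)→309620, (A,nl)→386000 …(+1); best=9120 via (A,hash)

cost=9120; order=B,C,D,A; methods=hash,hash,hash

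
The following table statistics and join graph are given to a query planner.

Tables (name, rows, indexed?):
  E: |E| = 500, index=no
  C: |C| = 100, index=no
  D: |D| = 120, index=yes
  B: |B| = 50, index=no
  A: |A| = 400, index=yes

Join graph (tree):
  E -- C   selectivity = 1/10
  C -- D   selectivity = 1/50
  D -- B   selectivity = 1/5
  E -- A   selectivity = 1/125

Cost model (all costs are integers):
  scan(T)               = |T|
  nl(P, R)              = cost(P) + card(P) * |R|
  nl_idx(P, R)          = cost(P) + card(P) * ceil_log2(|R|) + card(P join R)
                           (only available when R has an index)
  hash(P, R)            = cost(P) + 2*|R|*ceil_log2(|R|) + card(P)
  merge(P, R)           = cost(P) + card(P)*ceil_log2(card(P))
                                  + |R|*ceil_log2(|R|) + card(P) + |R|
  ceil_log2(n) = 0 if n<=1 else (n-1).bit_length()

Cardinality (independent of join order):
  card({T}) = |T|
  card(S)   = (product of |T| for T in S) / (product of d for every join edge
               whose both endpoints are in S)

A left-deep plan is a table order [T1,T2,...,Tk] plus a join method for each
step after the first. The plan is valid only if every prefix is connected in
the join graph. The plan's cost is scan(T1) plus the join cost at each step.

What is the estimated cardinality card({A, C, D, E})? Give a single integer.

Tables in S: A(400), C(100), D(120), E(500)
Edges inside S: E-C(d=10), C-D(d=50), E-A(d=125)
numerator = 400 * 100 * 120 * 500 = 2400000000
denominator = 10 * 50 * 125 = 62500
card(S) = 2400000000 / 62500 = 38400

38400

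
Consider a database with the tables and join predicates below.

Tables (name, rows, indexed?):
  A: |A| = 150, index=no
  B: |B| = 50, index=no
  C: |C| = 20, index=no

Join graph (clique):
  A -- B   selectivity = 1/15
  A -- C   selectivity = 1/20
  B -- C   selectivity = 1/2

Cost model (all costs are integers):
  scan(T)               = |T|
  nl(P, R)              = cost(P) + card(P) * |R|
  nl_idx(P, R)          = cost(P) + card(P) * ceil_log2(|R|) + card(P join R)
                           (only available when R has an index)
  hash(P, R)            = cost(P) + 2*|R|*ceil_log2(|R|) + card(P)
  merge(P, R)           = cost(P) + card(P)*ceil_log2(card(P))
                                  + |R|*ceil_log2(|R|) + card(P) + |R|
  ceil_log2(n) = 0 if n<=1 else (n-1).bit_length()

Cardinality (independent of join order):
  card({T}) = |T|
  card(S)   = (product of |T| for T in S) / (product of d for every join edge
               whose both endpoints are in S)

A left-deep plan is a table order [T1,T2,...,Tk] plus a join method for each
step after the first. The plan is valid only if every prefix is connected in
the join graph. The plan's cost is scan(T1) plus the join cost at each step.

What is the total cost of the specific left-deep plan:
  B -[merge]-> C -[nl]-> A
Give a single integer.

step 1: scan B: cost=50, card=50
step 2: join C via merge
    card(P join C) = 50*20/(2) = 500
    cost = 50 + 50*6 + 20*5 + 50 + 20 = 520
step 3: join A via nl
    card(P join A) = 500*150/(15*20) = 250
    cost = 520 + 500*150 = 75520

75520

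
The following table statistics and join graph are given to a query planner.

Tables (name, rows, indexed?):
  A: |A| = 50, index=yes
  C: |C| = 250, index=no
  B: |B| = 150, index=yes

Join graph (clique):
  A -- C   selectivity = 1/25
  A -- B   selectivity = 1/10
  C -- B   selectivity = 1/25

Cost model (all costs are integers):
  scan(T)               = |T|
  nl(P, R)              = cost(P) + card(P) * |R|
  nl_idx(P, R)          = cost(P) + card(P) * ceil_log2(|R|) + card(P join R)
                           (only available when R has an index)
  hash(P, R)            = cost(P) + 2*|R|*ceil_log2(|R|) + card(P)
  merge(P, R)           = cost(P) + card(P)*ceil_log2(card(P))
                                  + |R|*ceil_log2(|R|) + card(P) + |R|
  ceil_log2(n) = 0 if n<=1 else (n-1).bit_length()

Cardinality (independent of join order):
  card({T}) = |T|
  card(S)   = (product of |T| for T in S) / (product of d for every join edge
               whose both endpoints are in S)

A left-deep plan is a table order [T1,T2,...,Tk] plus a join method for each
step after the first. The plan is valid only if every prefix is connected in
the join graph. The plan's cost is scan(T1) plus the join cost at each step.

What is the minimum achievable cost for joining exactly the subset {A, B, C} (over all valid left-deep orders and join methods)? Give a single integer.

Selinger DP over subsets of {A,B,C}:
  {A}: scan cost=50, card=50
  {C}: scan cost=250, card=250
  {B}: scan cost=150, card=150
  {AC}: card=500; try (A,hash)→1100, (A,nl_idx)→2250, (C,merge)→2650, (A,merge)→2850, (C,hash)→4100, (C,nl)→12550 …(+1); best=1100 via (A,hash)
  {AB}: card=750; try (A,hash)→900, (B,nl_idx)→1200, (B,merge)→1750, (A,nl_idx)→1800, (A,merge)→1850, (B,hash)→2500 …(+2); best=900 via (A,hash)
  {BC}: card=1500; try (B,hash)→2900, (C,merge)→3750, (B,nl_idx)→3750, (B,merge)→3850, (C,hash)→4300, (C,nl)→37650 …(+1); best=2900 via (B,hash)
  {ABC}: card=300; try (B,hash)→4000, (A,hash)→5000, (B,nl_idx)→5400, (C,hash)→5650, (B,merge)→7450, (C,merge)→11400 …(+5); best=4000 via (B,hash)

4000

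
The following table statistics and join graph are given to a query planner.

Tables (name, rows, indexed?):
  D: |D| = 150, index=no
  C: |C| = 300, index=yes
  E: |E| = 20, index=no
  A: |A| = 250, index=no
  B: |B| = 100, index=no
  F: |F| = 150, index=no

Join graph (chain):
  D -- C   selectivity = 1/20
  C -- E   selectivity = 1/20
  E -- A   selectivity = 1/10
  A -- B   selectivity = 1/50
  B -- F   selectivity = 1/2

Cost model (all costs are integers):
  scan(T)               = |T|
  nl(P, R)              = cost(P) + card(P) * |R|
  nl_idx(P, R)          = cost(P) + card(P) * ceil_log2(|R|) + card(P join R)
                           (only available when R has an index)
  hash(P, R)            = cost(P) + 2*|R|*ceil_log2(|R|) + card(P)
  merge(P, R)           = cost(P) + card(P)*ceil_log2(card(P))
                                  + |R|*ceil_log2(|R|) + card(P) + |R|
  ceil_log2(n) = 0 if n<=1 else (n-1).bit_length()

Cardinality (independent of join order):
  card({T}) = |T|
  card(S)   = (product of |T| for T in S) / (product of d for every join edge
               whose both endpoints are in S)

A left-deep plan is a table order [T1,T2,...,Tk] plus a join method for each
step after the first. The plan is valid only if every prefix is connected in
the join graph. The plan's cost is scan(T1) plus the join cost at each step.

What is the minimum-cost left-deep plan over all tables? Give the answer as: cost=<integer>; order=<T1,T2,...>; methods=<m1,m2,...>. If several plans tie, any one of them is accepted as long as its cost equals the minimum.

Selinger DP (subsets sized 1..n):
  {D}: scan cost=150, card=150
  {C}: scan cost=300, card=300
  {E}: scan cost=20, card=20
  {A}: scan cost=250, card=250
  {B}: scan cost=100, card=100
  {F}: scan cost=150, card=150
  {CD}: card=2250; try (D,hash)→3000, (C,nl_idx)→3750, (C,merge)→4500, (D,merge)→4650, (C,hash)→5700, (C,nl)→45150 …(+1); best=3000 via (D,hash)
  {CE}: card=300; try (C,nl_idx)→500, (E,hash)→800, (C,merge)→3140, (E,merge)→3420, (C,hash)→5440, (C,nl)→6020 …(+1); best=500 via (C,nl_idx)
  {AE}: card=500; try (E,hash)→700, (A,merge)→2390, (E,merge)→2620, (A,hash)→4040, (A,nl)→5020, (E,nl)→5250; best=700 via (E,hash)
  {AB}: card=500; try (B,hash)→1900, (A,merge)→3150, (B,merge)→3300, (A,hash)→4200, (A,nl)→25100, (B,nl)→25250; best=1900 via (B,hash)
  {BF}: card=7500; try (B,hash)→1700, (F,merge)→2250, (B,merge)→2300, (F,hash)→2600, (F,nl)→15100, (B,nl)→15150; best=1700 via (B,hash)
  {CDE}: card=2250; try (D,hash)→3200, (D,merge)→4850, (E,hash)→5450, (E,merge)→32370, (D,nl)→45500, (E,nl)→48000; best=3200 via (D,hash)
  {ACE}: card=7500; try (A,hash)→4800, (A,merge)→5750, (C,hash)→6600, (C,merge)→8700, (C,nl_idx)→12700, (A,nl)→75500 …(+1); best=4800 via (A,hash)
  {ABE}: card=1000; try (E,hash)→2600, (B,hash)→2600, (B,merge)→6500, (E,merge)→7020, (E,nl)→11900, (B,nl)→50700; best=2600 via (E,hash)
  {ABF}: card=37500; try (F,hash)→4800, (F,merge)→8250, (A,hash)→13200, (F,nl)→76900, (A,merge)→108950, (A,nl)→1876700; best=4800 via (F,hash)
  {ACDE}: card=56250; try (A,hash)→9450, (D,hash)→14700, (A,merge)→34700, (D,merge)→111150, (A,nl)→565700, (D,nl)→1129800; best=9450 via (A,hash)
  {ABCE}: card=15000; try (C,hash)→9000, (B,hash)→13700, (C,merge)→16600, (C,nl_idx)→26600, (B,merge)→110600, (C,nl)→302600 …(+1); best=9000 via (C,hash)
  {ABEF}: card=75000; try (F,hash)→6000, (F,merge)→14950, (E,hash)→42500, (F,nl)→152600, (E,merge)→642420, (E,nl)→754800; best=6000 via (F,hash)
  {ABCDE}: card=112500; try (D,hash)→26400, (B,hash)→67100, (D,merge)→235350, (B,merge)→966500, (D,nl)→2259000, (B,nl)→5634450; best=26400 via (D,hash)
  {ABCEF}: card=1125000; try (F,hash)→26400, (C,hash)→86400, (F,merge)→235350, (C,merge)→1359000, (C,nl_idx)→1806000, (F,nl)→2259000 …(+1); best=26400 via (F,hash)
  {ABCDEF}: card=8437500; try (F,hash)→141300, (D,hash)→1153800, (F,merge)→2052750, (F,nl)→16901400, (D,merge)→24777750, (D,nl)→168776400; best=141300 via (F,hash)

cost=141300; order=A,B,E,C,D,F; methods=hash,hash,hash,hash,hash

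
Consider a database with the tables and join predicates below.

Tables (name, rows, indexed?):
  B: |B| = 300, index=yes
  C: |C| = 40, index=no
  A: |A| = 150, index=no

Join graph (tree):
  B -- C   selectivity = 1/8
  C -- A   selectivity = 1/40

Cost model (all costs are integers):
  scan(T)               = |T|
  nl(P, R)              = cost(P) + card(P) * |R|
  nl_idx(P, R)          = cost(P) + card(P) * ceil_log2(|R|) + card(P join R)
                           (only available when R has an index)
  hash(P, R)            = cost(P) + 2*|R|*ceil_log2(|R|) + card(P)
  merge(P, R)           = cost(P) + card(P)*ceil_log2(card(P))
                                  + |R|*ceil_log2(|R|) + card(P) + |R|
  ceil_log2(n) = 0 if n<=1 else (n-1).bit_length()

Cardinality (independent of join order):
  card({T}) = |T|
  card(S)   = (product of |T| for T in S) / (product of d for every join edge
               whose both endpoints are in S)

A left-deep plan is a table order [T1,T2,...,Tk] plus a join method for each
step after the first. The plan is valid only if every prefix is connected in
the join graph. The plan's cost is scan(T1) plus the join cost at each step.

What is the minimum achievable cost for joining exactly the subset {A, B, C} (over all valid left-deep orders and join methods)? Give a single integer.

Selinger DP over subsets of {A,B,C}:
  {B}: scan cost=300, card=300
  {C}: scan cost=40, card=40
  {A}: scan cost=150, card=150
  {BC}: card=1500; try (C,hash)→1080, (B,nl_idx)→1900, (B,merge)→3320, (C,merge)→3580, (B,hash)→5480, (B,nl)→12040 …(+1); best=1080 via (C,hash)
  {AC}: card=150; try (C,hash)→780, (A,merge)→1670, (C,merge)→1780, (A,hash)→2480, (A,nl)→6040, (C,nl)→6150; best=780 via (C,hash)
  {ABC}: card=5625; try (A,hash)→4980, (B,merge)→5130, (B,hash)→6330, (B,nl_idx)→7755, (A,merge)→20430, (B,nl)→45780 …(+1); best=4980 via (A,hash)

4980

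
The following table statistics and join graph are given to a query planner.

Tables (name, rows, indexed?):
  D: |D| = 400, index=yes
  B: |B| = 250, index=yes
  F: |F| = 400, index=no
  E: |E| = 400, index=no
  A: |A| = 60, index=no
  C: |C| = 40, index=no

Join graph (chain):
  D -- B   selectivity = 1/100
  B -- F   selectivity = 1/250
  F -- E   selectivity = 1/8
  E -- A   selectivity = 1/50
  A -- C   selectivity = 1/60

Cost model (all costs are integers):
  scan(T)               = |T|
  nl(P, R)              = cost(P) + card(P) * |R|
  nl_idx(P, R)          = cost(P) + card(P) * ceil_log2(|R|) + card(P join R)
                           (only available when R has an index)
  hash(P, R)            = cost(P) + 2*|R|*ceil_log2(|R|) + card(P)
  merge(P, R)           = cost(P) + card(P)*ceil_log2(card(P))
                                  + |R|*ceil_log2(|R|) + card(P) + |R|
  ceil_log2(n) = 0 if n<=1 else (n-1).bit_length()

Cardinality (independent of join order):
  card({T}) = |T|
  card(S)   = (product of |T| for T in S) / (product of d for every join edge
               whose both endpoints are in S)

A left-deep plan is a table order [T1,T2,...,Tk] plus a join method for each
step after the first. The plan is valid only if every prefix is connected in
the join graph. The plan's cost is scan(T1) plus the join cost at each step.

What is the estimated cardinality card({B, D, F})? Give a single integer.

Tables in S: B(250), D(400), F(400)
Edges inside S: D-B(d=100), B-F(d=250)
numerator = 250 * 400 * 400 = 40000000
denominator = 100 * 250 = 25000
card(S) = 40000000 / 25000 = 1600

1600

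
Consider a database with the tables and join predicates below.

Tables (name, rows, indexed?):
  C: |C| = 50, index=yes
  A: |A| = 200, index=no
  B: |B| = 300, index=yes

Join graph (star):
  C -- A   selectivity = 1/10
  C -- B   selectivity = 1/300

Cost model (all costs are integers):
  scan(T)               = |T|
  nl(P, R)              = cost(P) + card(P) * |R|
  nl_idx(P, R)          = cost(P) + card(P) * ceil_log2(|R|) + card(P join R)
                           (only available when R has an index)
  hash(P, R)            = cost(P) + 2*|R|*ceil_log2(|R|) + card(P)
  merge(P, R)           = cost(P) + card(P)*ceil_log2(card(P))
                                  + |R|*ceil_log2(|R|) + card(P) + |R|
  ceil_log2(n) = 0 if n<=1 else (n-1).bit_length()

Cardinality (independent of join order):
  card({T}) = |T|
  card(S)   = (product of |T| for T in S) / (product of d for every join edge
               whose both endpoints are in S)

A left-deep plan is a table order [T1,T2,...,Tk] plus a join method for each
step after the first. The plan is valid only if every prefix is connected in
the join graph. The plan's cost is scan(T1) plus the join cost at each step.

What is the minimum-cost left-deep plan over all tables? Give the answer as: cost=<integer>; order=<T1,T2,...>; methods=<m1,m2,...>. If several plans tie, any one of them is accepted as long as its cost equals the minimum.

cost=2700; order=C,B,A; methods=nl_idx,merge

Selinger DP (subsets sized 1..n):
  {C}: scan cost=50, card=50
  {A}: scan cost=200, card=200
  {B}: scan cost=300, card=300
  {AC}: card=1000; try (C,hash)→1000, (A,merge)→2200, (C,merge)→2350, (C,nl_idx)→2400, (A,hash)→3300, (A,nl)→10050 …(+1); best=1000 via (C,hash)
  {BC}: card=50; try (B,nl_idx)→550, (C,hash)→1200, (C,nl_idx)→2150, (B,merge)→3400, (C,merge)→3650, (B,hash)→5500 …(+2); best=550 via (B,nl_idx)
  {ABC}: card=1000; try (A,merge)→2700, (A,hash)→3800, (B,hash)→7400, (A,nl)→10550, (B,nl_idx)→11000, (B,merge)→15000 …(+1); best=2700 via (A,merge)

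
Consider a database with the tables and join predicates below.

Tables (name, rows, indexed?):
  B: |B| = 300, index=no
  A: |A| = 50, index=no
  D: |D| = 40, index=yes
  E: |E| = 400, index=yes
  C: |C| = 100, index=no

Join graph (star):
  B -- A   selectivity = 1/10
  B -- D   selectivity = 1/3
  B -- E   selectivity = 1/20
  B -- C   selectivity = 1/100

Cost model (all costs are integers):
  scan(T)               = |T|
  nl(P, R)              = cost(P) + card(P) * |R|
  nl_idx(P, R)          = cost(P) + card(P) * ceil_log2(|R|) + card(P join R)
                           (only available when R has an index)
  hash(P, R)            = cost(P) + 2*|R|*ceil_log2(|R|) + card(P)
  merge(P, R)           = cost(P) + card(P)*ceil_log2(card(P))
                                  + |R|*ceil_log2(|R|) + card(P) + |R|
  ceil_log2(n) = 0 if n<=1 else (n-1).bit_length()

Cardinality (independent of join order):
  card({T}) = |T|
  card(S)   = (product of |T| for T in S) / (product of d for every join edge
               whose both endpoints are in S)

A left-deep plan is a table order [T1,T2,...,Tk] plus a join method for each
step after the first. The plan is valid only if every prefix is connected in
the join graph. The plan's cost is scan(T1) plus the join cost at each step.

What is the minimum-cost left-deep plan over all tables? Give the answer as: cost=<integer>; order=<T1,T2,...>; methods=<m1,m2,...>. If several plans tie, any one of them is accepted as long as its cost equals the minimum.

cost=32080; order=B,C,A,D,E; methods=hash,hash,hash,hash

Selinger DP (subsets sized 1..n):
  {B}: scan cost=300, card=300
  {A}: scan cost=50, card=50
  {D}: scan cost=40, card=40
  {E}: scan cost=400, card=400
  {C}: scan cost=100, card=100
  {AB}: card=1500; try (A,hash)→1200, (B,merge)→3400, (A,merge)→3650, (B,hash)→5500, (B,nl)→15050, (A,nl)→15300; best=1200 via (A,hash)
  {BD}: card=4000; try (D,hash)→1080, (B,merge)→3320, (D,merge)→3580, (B,hash)→5480, (D,nl_idx)→6100, (B,nl)→12040 …(+1); best=1080 via (D,hash)
  {BE}: card=6000; try (B,hash)→6200, (E,merge)→7300, (B,merge)→7400, (E,hash)→7800, (E,nl_idx)→9000, (E,nl)→120300 …(+1); best=6200 via (B,hash)
  {BC}: card=300; try (C,hash)→2000, (B,merge)→3900, (C,merge)→4100, (B,hash)→5600, (B,nl)→30100, (C,nl)→30300; best=2000 via (C,hash)
  {ABD}: card=20000; try (D,hash)→3180, (A,hash)→5680, (D,merge)→19480, (D,nl_idx)→30200, (A,merge)→53430, (D,nl)→61200 …(+1); best=3180 via (D,hash)
  {ABE}: card=30000; try (E,hash)→9900, (A,hash)→12800, (E,merge)→23200, (E,nl_idx)→44700, (A,merge)→90550, (A,nl)→306200 …(+1); best=9900 via (E,hash)
  {ABC}: card=1500; try (A,hash)→2900, (C,hash)→4100, (A,merge)→5350, (A,nl)→17000, (C,merge)→20000, (C,nl)→151200; best=2900 via (A,hash)
  {BDE}: card=80000; try (E,hash)→12280, (D,hash)→12680, (E,merge)→57080, (D,merge)→90480, (E,nl_idx)→117080, (D,nl_idx)→122200 …(+2); best=12280 via (E,hash)
  {BCD}: card=4000; try (D,hash)→2780, (D,merge)→5280, (C,hash)→6480, (D,nl_idx)→7800, (D,nl)→14000, (C,merge)→53880 …(+1); best=2780 via (D,hash)
  {BCE}: card=6000; try (E,merge)→9000, (E,hash)→9500, (E,nl_idx)→10700, (C,hash)→13600, (C,merge)→91000, (E,nl)→122000 …(+1); best=9000 via (E,merge)
  {ABDE}: card=400000; try (E,hash)→30380, (D,hash)→40380, (A,hash)→92880, (E,merge)→327180, (D,merge)→490180, (E,nl_idx)→583180 …(+5); best=30380 via (E,hash)
  {ABCD}: card=20000; try (D,hash)→4880, (A,hash)→7380, (D,merge)→21180, (C,hash)→24580, (D,nl_idx)→31900, (A,merge)→55130 …(+4); best=4880 via (D,hash)
  {ABCE}: card=30000; try (E,hash)→11600, (A,hash)→15600, (E,merge)→24900, (C,hash)→41300, (E,nl_idx)→46400, (A,merge)→93350 …(+4); best=11600 via (E,hash)
  {BCDE}: card=80000; try (E,hash)→13980, (D,hash)→15480, (E,merge)→58780, (D,merge)→93280, (C,hash)→93680, (E,nl_idx)→118780 …(+5); best=13980 via (E,hash)
  {ABCDE}: card=400000; try (E,hash)→32080, (D,hash)→42080, (A,hash)→94580, (E,merge)→328880, (C,hash)→431780, (D,merge)→491880 …(+8); best=32080 via (E,hash)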